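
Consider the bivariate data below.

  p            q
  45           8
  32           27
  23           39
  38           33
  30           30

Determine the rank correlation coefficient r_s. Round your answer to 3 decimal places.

Rank p: 5, 3, 1, 4, 2
Rank q: 1, 2, 5, 4, 3
d = rank(p) − rank(q): 4, 1, -4, 0, -1; Σd² = 34
ρ = 1 − 6Σd² / [n(n²−1)] = 1 − 6×34 / (5×24) = 1 − 204/120 ≈ -0.700

-0.700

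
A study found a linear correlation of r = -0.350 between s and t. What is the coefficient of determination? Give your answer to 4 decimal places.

r² = (-0.350)² = 0.1225

0.1225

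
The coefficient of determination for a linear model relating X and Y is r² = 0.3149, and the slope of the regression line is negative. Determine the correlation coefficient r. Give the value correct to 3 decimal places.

-0.561

|r| = √0.3149 = 0.561
The association is negative, so r = −0.561.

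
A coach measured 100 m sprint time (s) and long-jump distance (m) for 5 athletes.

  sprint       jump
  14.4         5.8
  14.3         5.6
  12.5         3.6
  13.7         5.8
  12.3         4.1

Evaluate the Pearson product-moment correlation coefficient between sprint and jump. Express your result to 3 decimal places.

n = 5, Σx = 67.2, Σy = 24.9, Σx² = 907.08, Σy² = 128.41, Σxy = 338.49
nΣxy − ΣxΣy = 1692.45 − 1673.28 = 19.17
nΣx² − (Σx)² = 4535.4 − 4515.84 = 19.56; nΣy² − (Σy)² = 642.05 − 620.01 = 22.04
r = 19.17 / √(19.56 × 22.04) = 19.17 / 20.7630 ≈ 0.923

0.923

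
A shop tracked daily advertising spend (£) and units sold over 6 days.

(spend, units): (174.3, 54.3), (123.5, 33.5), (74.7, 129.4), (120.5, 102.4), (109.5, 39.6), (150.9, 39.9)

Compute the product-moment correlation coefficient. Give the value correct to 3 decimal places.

-0.608

n = 6, Σx = 753.4, Σy = 399.1, Σx² = 100494.14, Σy² = 34461.03, Σxy = 45964.23
nΣxy − ΣxΣy = 275785.38 − 300681.94 = -24896.56
nΣx² − (Σx)² = 602964.84 − 567611.56 = 35353.28; nΣy² − (Σy)² = 206766.18 − 159280.81 = 47485.37
r = -24896.56 / √(35353.28 × 47485.37) = -24896.56 / 40972.7175 ≈ -0.608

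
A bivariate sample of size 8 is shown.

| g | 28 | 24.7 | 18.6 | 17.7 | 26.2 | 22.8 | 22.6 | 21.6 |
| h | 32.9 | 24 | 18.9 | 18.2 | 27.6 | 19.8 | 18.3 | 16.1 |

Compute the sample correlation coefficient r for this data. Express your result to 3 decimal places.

n = 8, Σg = 182.2, Σh = 175.8, Σg² = 4236.94, Σh² = 4094.76, Σgh = 4123.58
nΣgh − ΣgΣh = 32988.64 − 32030.76 = 957.88
nΣg² − (Σg)² = 33895.52 − 33196.84 = 698.68; nΣh² − (Σh)² = 32758.08 − 30905.64 = 1852.44
r = 957.88 / √(698.68 × 1852.44) = 957.88 / 1137.6567 ≈ 0.842

0.842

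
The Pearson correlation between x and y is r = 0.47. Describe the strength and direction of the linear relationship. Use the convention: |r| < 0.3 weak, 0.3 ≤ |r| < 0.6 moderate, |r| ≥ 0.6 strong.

moderate positive

r = 0.47 > 0 so the relationship is positive.
|r| = 0.47, which falls in the moderate range.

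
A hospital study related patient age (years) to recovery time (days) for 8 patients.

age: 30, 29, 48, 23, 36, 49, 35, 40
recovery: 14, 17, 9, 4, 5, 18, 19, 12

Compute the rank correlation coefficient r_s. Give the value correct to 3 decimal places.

Rank age: 3, 2, 7, 1, 5, 8, 4, 6
Rank recovery: 5, 6, 3, 1, 2, 7, 8, 4
d = rank(age) − rank(recovery): -2, -4, 4, 0, 3, 1, -4, 2; Σd² = 66
ρ = 1 − 6Σd² / [n(n²−1)] = 1 − 6×66 / (8×63) = 1 − 396/504 ≈ 0.214

0.214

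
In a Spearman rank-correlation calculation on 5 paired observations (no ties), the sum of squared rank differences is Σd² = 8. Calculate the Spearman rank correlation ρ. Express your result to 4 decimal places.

0.6000

ρ = 1 − 6Σd² / [n(n²−1)] = 1 − 6×8 / (5×24)
  = 1 − 48/120 = 1 − 0.40000 ≈ 0.6000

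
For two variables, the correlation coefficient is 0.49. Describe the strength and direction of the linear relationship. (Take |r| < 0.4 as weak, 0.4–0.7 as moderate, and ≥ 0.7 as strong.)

r = 0.49 > 0 so the relationship is positive.
|r| = 0.49, which falls in the moderate range.

moderate positive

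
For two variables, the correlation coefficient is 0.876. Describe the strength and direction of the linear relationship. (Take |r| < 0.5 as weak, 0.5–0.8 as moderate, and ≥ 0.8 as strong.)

r = 0.876 > 0 so the relationship is positive.
|r| = 0.876, which falls in the strong range.

strong positive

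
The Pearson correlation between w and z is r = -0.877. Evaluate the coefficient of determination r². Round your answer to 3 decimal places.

0.769

r² = (-0.877)² = 0.769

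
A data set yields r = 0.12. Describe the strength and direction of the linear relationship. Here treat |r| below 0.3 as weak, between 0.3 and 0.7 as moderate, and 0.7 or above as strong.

r = 0.12 > 0 so the relationship is positive.
|r| = 0.12, which falls in the weak range.

weak positive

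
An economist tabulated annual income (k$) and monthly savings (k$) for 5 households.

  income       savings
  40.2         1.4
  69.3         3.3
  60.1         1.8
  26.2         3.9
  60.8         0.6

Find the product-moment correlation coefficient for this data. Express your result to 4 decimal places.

-0.3394

n = 5, Σx = 256.6, Σy = 11, Σx² = 14413.62, Σy² = 31.66, Σxy = 531.81
nΣxy − ΣxΣy = 2659.05 − 2822.6 = -163.55
nΣx² − (Σx)² = 72068.1 − 65843.56 = 6224.54; nΣy² − (Σy)² = 158.3 − 121 = 37.3
r = -163.55 / √(6224.54 × 37.3) = -163.55 / 481.8458 ≈ -0.3394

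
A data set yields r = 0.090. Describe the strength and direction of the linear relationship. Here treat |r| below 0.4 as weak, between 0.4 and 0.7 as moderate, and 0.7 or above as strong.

weak positive

r = 0.090 > 0 so the relationship is positive.
|r| = 0.090, which falls in the weak range.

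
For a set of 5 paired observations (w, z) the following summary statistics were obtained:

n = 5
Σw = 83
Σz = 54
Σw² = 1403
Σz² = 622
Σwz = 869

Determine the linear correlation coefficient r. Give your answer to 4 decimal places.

-0.8763

r = (nΣwz − ΣwΣz) / √[(nΣw² − (Σw)²)(nΣz² − (Σz)²)]
Numerator: 5×869 − 83×54 = -137
Denominator: √[(7015 − 6889)(3110 − 2916)] = √[126 × 194] = 156.3458
r = -137 / 156.3458 ≈ -0.8763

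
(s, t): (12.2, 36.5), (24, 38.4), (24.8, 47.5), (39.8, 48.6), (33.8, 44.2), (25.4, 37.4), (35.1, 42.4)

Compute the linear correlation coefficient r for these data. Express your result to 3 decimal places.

n = 7, Σs = 195.1, Σt = 295, Σs² = 5943.53, Σt² = 12575.18, Σst = 8411.34
nΣst − ΣsΣt = 58879.38 − 57554.5 = 1324.88
nΣs² − (Σs)² = 41604.71 − 38064.01 = 3540.7; nΣt² − (Σt)² = 88026.26 − 87025 = 1001.26
r = 1324.88 / √(3540.7 × 1001.26) = 1324.88 / 1882.8599 ≈ 0.704

0.704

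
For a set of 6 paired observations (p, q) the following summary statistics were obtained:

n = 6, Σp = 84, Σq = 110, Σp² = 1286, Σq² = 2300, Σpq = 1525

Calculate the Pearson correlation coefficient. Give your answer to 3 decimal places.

-0.085

r = (nΣpq − ΣpΣq) / √[(nΣp² − (Σp)²)(nΣq² − (Σq)²)]
Numerator: 6×1525 − 84×110 = -90
Denominator: √[(7716 − 7056)(13800 − 12100)] = √[660 × 1700] = 1059.2450
r = -90 / 1059.2450 ≈ -0.085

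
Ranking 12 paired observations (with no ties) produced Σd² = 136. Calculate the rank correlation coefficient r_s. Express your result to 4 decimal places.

0.5245

ρ = 1 − 6Σd² / [n(n²−1)] = 1 − 6×136 / (12×143)
  = 1 − 816/1716 = 1 − 0.47552 ≈ 0.5245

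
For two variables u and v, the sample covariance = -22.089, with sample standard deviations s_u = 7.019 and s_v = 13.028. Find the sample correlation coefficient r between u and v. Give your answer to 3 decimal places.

r = Cov(u,v) / (s_u · s_v) = -22.089 / (7.019 × 13.028)
  = -22.089 / 91.4435 ≈ -0.242

-0.242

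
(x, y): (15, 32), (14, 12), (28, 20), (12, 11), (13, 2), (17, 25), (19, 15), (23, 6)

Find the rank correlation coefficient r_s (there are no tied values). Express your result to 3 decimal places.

0.333

Rank x: 4, 3, 8, 1, 2, 5, 6, 7
Rank y: 8, 4, 6, 3, 1, 7, 5, 2
d = rank(x) − rank(y): -4, -1, 2, -2, 1, -2, 1, 5; Σd² = 56
ρ = 1 − 6Σd² / [n(n²−1)] = 1 − 6×56 / (8×63) = 1 − 336/504 ≈ 0.333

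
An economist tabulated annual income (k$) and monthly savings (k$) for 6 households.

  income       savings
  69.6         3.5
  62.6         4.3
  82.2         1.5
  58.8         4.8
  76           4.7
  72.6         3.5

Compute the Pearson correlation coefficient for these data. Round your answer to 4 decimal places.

-0.7219

n = 6, Σx = 421.8, Σy = 22.3, Σx² = 30023.96, Σy² = 90.37, Σxy = 1529.62
nΣxy − ΣxΣy = 9177.72 − 9406.14 = -228.42
nΣx² − (Σx)² = 180143.76 − 177915.24 = 2228.52; nΣy² − (Σy)² = 542.22 − 497.29 = 44.93
r = -228.42 / √(2228.52 × 44.93) = -228.42 / 316.4291 ≈ -0.7219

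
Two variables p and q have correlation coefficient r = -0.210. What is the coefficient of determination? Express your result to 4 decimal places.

0.0441

r² = (-0.210)² = 0.0441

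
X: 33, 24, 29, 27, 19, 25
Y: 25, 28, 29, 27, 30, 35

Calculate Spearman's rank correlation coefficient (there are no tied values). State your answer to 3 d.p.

-0.600

Rank X: 6, 2, 5, 4, 1, 3
Rank Y: 1, 3, 4, 2, 5, 6
d = rank(X) − rank(Y): 5, -1, 1, 2, -4, -3; Σd² = 56
ρ = 1 − 6Σd² / [n(n²−1)] = 1 − 6×56 / (6×35) = 1 − 336/210 ≈ -0.600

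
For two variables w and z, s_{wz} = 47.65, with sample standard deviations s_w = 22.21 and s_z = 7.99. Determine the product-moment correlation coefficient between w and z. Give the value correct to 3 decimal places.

r = Cov(w,z) / (s_w · s_z) = 47.65 / (22.21 × 7.99)
  = 47.65 / 177.4579 ≈ 0.269

0.269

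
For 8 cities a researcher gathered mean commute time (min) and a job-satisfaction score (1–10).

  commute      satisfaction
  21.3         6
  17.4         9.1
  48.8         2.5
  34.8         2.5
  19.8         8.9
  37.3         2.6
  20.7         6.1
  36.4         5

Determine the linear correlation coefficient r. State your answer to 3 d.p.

-0.865

n = 8, Σx = 236.5, Σy = 42.7, Σx² = 7885.71, Σy² = 279.49, Σxy = 1076.61
nΣxy − ΣxΣy = 8612.88 − 10098.55 = -1485.67
nΣx² − (Σx)² = 63085.68 − 55932.25 = 7153.43; nΣy² − (Σy)² = 2235.92 − 1823.29 = 412.63
r = -1485.67 / √(7153.43 × 412.63) = -1485.67 / 1718.0570 ≈ -0.865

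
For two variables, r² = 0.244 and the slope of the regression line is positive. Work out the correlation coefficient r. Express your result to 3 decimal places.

0.494

|r| = √0.244 = 0.494
The association is positive, so r = 0.494.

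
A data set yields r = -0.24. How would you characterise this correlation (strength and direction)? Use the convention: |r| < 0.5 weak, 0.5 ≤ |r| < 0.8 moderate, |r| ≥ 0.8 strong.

weak negative

r = -0.24 < 0 so the relationship is negative.
|r| = 0.24, which falls in the weak range.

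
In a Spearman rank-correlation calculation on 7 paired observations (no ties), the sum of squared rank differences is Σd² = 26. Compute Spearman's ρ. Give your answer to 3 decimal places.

0.536

ρ = 1 − 6Σd² / [n(n²−1)] = 1 − 6×26 / (7×48)
  = 1 − 156/336 = 1 − 0.4643 ≈ 0.536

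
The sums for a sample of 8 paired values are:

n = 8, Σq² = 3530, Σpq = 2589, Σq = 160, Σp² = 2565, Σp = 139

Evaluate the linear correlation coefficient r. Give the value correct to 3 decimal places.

r = (nΣpq − ΣpΣq) / √[(nΣp² − (Σp)²)(nΣq² − (Σq)²)]
Numerator: 8×2589 − 139×160 = -1528
Denominator: √[(20520 − 19321)(28240 − 25600)] = √[1199 × 2640] = 1779.1459
r = -1528 / 1779.1459 ≈ -0.859

-0.859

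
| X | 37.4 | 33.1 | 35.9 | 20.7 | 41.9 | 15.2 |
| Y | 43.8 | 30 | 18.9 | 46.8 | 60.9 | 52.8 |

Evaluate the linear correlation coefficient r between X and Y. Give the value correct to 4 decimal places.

n = 6, ΣX = 184.2, ΣY = 253.2, ΣX² = 6198.32, ΣY² = 11862.54, ΣXY = 7632.66
nΣXY − ΣXΣY = 45795.96 − 46639.44 = -843.48
nΣX² − (ΣX)² = 37189.92 − 33929.64 = 3260.28; nΣY² − (ΣY)² = 71175.24 − 64110.24 = 7065
r = -843.48 / √(3260.28 × 7065) = -843.48 / 4799.3623 ≈ -0.1757

-0.1757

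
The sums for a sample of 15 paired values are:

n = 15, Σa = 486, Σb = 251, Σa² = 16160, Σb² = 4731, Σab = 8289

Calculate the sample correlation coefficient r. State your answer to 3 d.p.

0.334

r = (nΣab − ΣaΣb) / √[(nΣa² − (Σa)²)(nΣb² − (Σb)²)]
Numerator: 15×8289 − 486×251 = 2349
Denominator: √[(242400 − 236196)(70965 − 63001)] = √[6204 × 7964] = 7029.1291
r = 2349 / 7029.1291 ≈ 0.334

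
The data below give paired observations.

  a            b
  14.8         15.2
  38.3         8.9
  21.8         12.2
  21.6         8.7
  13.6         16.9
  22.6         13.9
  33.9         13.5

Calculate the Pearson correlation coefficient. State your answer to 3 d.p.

-0.613

n = 7, Σa = 166.6, Σb = 89.3, Σa² = 4472.66, Σb² = 1195.85, Σab = 2021.34
nΣab − ΣaΣb = 14149.38 − 14877.38 = -728
nΣa² − (Σa)² = 31308.62 − 27755.56 = 3553.06; nΣb² − (Σb)² = 8370.95 − 7974.49 = 396.46
r = -728 / √(3553.06 × 396.46) = -728 / 1186.8640 ≈ -0.613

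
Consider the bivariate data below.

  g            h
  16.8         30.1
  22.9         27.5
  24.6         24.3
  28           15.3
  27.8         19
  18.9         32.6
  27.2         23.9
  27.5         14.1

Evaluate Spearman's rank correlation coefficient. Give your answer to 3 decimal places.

-0.905

Rank g: 1, 3, 4, 8, 7, 2, 5, 6
Rank h: 7, 6, 5, 2, 3, 8, 4, 1
d = rank(g) − rank(h): -6, -3, -1, 6, 4, -6, 1, 5; Σd² = 160
ρ = 1 − 6Σd² / [n(n²−1)] = 1 − 6×160 / (8×63) = 1 − 960/504 ≈ -0.905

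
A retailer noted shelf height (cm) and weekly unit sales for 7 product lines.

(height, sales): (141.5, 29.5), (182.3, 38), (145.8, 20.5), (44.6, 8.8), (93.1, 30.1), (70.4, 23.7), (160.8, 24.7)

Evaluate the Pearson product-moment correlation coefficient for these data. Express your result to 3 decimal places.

n = 7, Σx = 838.5, Σy = 175.3, Σx² = 115982.75, Σy² = 4889.73, Σxy = 22925.58
nΣxy − ΣxΣy = 160479.06 − 146989.05 = 13490.01
nΣx² − (Σx)² = 811879.25 − 703082.25 = 108797; nΣy² − (Σy)² = 34228.11 − 30730.09 = 3498.02
r = 13490.01 / √(108797 × 3498.02) = 13490.01 / 19508.3080 ≈ 0.692

0.692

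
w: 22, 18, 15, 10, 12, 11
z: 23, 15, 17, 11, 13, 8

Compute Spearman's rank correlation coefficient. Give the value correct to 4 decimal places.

Rank w: 6, 5, 4, 1, 3, 2
Rank z: 6, 4, 5, 2, 3, 1
d = rank(w) − rank(z): 0, 1, -1, -1, 0, 1; Σd² = 4
ρ = 1 − 6Σd² / [n(n²−1)] = 1 − 6×4 / (6×35) = 1 − 24/210 ≈ 0.8857

0.8857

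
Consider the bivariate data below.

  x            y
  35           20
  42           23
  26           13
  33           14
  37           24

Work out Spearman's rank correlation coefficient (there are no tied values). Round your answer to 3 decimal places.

Rank x: 3, 5, 1, 2, 4
Rank y: 3, 4, 1, 2, 5
d = rank(x) − rank(y): 0, 1, 0, 0, -1; Σd² = 2
ρ = 1 − 6Σd² / [n(n²−1)] = 1 − 6×2 / (5×24) = 1 − 12/120 ≈ 0.900

0.900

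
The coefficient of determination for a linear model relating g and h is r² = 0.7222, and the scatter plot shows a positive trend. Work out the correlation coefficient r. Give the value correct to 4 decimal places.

0.8498

|r| = √0.7222 = 0.8498
The association is positive, so r = 0.8498.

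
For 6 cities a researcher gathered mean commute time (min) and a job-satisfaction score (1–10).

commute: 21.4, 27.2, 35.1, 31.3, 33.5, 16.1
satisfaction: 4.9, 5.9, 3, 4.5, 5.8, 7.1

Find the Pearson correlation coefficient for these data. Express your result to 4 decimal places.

-0.6867

n = 6, Σx = 164.6, Σy = 31.2, Σx² = 4790.96, Σy² = 172.12, Σxy = 820.1
nΣxy − ΣxΣy = 4920.6 − 5135.52 = -214.92
nΣx² − (Σx)² = 28745.76 − 27093.16 = 1652.6; nΣy² − (Σy)² = 1032.72 − 973.44 = 59.28
r = -214.92 / √(1652.6 × 59.28) = -214.92 / 312.9954 ≈ -0.6867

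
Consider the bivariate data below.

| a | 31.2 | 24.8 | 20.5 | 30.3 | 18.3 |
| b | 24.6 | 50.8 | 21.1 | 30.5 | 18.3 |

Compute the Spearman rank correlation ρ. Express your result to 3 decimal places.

0.600

Rank a: 5, 3, 2, 4, 1
Rank b: 3, 5, 2, 4, 1
d = rank(a) − rank(b): 2, -2, 0, 0, 0; Σd² = 8
ρ = 1 − 6Σd² / [n(n²−1)] = 1 − 6×8 / (5×24) = 1 − 48/120 ≈ 0.600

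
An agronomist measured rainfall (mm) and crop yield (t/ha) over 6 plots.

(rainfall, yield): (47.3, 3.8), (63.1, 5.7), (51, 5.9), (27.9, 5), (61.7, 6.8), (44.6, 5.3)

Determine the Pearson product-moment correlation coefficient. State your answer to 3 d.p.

n = 6, Σx = 295.6, Σy = 32.5, Σx² = 15394.36, Σy² = 181.07, Σxy = 1635.75
nΣxy − ΣxΣy = 9814.5 − 9607 = 207.5
nΣx² − (Σx)² = 92366.16 − 87379.36 = 4986.8; nΣy² − (Σy)² = 1086.42 − 1056.25 = 30.17
r = 207.5 / √(4986.8 × 30.17) = 207.5 / 387.8811 ≈ 0.535

0.535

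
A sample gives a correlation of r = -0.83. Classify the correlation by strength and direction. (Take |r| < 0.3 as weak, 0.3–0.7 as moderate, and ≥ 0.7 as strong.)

r = -0.83 < 0 so the relationship is negative.
|r| = 0.83, which falls in the strong range.

strong negative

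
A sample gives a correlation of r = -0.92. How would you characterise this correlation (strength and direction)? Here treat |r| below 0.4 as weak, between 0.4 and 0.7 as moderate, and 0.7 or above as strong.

r = -0.92 < 0 so the relationship is negative.
|r| = 0.92, which falls in the strong range.

strong negative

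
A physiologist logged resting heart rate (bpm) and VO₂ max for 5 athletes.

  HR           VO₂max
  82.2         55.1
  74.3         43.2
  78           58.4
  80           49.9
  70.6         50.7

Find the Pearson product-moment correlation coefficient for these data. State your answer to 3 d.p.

0.455

n = 5, Σx = 385.1, Σy = 257.3, Σx² = 29745.69, Σy² = 13373.31, Σxy = 19865.6
nΣxy − ΣxΣy = 99328 − 99086.23 = 241.77
nΣx² − (Σx)² = 148728.45 − 148302.01 = 426.44; nΣy² − (Σy)² = 66866.55 − 66203.29 = 663.26
r = 241.77 / √(426.44 × 663.26) = 241.77 / 531.8276 ≈ 0.455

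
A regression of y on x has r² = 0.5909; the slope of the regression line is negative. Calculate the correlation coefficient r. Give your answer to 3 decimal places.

-0.769

|r| = √0.5909 = 0.769
The association is negative, so r = −0.769.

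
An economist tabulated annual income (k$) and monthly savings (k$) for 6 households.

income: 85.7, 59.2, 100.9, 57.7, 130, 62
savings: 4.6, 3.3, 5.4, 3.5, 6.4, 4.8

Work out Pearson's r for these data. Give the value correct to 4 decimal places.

n = 6, Σx = 495.5, Σy = 28, Σx² = 45103.23, Σy² = 137.46, Σxy = 2465.99
nΣxy − ΣxΣy = 14795.94 − 13874 = 921.94
nΣx² − (Σx)² = 270619.38 − 245520.25 = 25099.13; nΣy² − (Σy)² = 824.76 − 784 = 40.76
r = 921.94 / √(25099.13 × 40.76) = 921.94 / 1011.4547 ≈ 0.9115

0.9115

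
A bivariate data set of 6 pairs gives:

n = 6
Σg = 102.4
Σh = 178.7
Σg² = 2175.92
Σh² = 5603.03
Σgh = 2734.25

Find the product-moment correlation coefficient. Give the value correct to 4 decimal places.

-0.9100

r = (nΣgh − ΣgΣh) / √[(nΣg² − (Σg)²)(nΣh² − (Σh)²)]
Numerator: 6×2734.25 − 102.4×178.7 = -1893.38
Denominator: √[(13055.52 − 10485.76)(33618.18 − 31933.69)] = √[2569.76 × 1684.49] = 2080.5612
r = -1893.38 / 2080.5612 ≈ -0.9100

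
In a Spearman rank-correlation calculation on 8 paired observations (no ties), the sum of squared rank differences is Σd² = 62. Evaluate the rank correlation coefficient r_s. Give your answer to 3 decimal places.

ρ = 1 − 6Σd² / [n(n²−1)] = 1 − 6×62 / (8×63)
  = 1 − 372/504 = 1 − 0.7381 ≈ 0.262

0.262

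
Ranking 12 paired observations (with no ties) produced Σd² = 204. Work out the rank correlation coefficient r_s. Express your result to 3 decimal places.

ρ = 1 − 6Σd² / [n(n²−1)] = 1 − 6×204 / (12×143)
  = 1 − 1224/1716 = 1 − 0.7133 ≈ 0.287

0.287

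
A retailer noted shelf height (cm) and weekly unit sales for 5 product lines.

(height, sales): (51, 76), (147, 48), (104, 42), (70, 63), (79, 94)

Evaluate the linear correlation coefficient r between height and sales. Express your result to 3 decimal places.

-0.639

n = 5, Σx = 451, Σy = 323, Σx² = 46167, Σy² = 22649, Σxy = 27136
nΣxy − ΣxΣy = 135680 − 145673 = -9993
nΣx² − (Σx)² = 230835 − 203401 = 27434; nΣy² − (Σy)² = 113245 − 104329 = 8916
r = -9993 / √(27434 × 8916) = -9993 / 15639.7425 ≈ -0.639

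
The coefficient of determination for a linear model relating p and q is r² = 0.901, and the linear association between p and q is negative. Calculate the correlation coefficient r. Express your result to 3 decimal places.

-0.949

|r| = √0.901 = 0.949
The association is negative, so r = −0.949.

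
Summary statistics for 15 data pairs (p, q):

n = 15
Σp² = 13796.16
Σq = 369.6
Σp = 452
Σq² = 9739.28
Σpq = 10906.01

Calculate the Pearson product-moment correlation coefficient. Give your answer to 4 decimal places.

-0.6935

r = (nΣpq − ΣpΣq) / √[(nΣp² − (Σp)²)(nΣq² − (Σq)²)]
Numerator: 15×10906.01 − 452×369.6 = -3469.05
Denominator: √[(206942.4 − 204304)(146089.2 − 136604.16)] = √[2638.4 × 9485.04] = 5002.5323
r = -3469.05 / 5002.5323 ≈ -0.6935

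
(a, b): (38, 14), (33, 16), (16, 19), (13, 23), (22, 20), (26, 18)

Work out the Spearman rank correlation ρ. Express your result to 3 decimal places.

-0.943

Rank a: 6, 5, 2, 1, 3, 4
Rank b: 1, 2, 4, 6, 5, 3
d = rank(a) − rank(b): 5, 3, -2, -5, -2, 1; Σd² = 68
ρ = 1 − 6Σd² / [n(n²−1)] = 1 − 6×68 / (6×35) = 1 − 408/210 ≈ -0.943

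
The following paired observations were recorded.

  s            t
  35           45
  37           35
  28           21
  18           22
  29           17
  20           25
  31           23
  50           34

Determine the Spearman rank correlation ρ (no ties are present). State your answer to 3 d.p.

0.619

Rank s: 6, 7, 3, 1, 4, 2, 5, 8
Rank t: 8, 7, 2, 3, 1, 5, 4, 6
d = rank(s) − rank(t): -2, 0, 1, -2, 3, -3, 1, 2; Σd² = 32
ρ = 1 − 6Σd² / [n(n²−1)] = 1 − 6×32 / (8×63) = 1 − 192/504 ≈ 0.619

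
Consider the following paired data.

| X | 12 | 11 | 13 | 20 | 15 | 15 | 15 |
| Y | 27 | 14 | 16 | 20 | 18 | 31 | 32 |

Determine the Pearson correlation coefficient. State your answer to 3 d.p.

0.165

n = 7, ΣX = 101, ΣY = 158, ΣX² = 1509, ΣY² = 3890, ΣXY = 2301
nΣXY − ΣXΣY = 16107 − 15958 = 149
nΣX² − (ΣX)² = 10563 − 10201 = 362; nΣY² − (ΣY)² = 27230 − 24964 = 2266
r = 149 / √(362 × 2266) = 149 / 905.6997 ≈ 0.165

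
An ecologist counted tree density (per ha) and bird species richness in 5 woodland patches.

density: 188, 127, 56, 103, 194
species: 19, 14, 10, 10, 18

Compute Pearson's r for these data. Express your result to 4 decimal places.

n = 5, Σx = 668, Σy = 71, Σx² = 102854, Σy² = 1081, Σxy = 10432
nΣxy − ΣxΣy = 52160 − 47428 = 4732
nΣx² − (Σx)² = 514270 − 446224 = 68046; nΣy² − (Σy)² = 5405 − 5041 = 364
r = 4732 / √(68046 × 364) = 4732 / 4976.8207 ≈ 0.9508

0.9508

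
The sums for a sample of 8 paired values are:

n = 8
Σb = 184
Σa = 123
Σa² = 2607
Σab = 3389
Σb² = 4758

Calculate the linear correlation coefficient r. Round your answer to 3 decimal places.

r = (nΣab − ΣaΣb) / √[(nΣa² − (Σa)²)(nΣb² − (Σb)²)]
Numerator: 8×3389 − 123×184 = 4480
Denominator: √[(20856 − 15129)(38064 − 33856)] = √[5727 × 4208] = 4909.0952
r = 4480 / 4909.0952 ≈ 0.913

0.913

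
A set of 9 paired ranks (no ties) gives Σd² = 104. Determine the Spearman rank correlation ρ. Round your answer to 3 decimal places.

ρ = 1 − 6Σd² / [n(n²−1)] = 1 − 6×104 / (9×80)
  = 1 − 624/720 = 1 − 0.8667 ≈ 0.133

0.133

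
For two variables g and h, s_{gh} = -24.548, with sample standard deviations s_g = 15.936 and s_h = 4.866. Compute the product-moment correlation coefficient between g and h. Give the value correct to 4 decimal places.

-0.3166

r = Cov(g,h) / (s_g · s_h) = -24.548 / (15.936 × 4.866)
  = -24.548 / 77.5446 ≈ -0.3166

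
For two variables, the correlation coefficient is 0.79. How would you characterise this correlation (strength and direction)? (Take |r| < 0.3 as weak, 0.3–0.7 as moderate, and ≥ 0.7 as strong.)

strong positive

r = 0.79 > 0 so the relationship is positive.
|r| = 0.79, which falls in the strong range.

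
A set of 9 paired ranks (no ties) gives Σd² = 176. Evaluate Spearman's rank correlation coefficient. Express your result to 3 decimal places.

ρ = 1 − 6Σd² / [n(n²−1)] = 1 − 6×176 / (9×80)
  = 1 − 1056/720 = 1 − 1.4667 ≈ -0.467

-0.467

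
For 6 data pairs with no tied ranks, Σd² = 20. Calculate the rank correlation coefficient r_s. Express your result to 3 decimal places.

0.429

ρ = 1 − 6Σd² / [n(n²−1)] = 1 − 6×20 / (6×35)
  = 1 − 120/210 = 1 − 0.5714 ≈ 0.429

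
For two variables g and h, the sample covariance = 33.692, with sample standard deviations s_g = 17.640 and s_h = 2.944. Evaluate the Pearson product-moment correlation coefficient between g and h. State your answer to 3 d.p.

r = Cov(g,h) / (s_g · s_h) = 33.692 / (17.640 × 2.944)
  = 33.692 / 51.9322 ≈ 0.649

0.649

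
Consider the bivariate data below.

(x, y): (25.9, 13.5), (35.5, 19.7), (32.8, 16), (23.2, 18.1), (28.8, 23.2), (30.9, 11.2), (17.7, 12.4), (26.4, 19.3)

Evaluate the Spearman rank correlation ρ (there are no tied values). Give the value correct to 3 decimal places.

Rank x: 3, 8, 7, 2, 5, 6, 1, 4
Rank y: 3, 7, 4, 5, 8, 1, 2, 6
d = rank(x) − rank(y): 0, 1, 3, -3, -3, 5, -1, -2; Σd² = 58
ρ = 1 − 6Σd² / [n(n²−1)] = 1 − 6×58 / (8×63) = 1 − 348/504 ≈ 0.310

0.310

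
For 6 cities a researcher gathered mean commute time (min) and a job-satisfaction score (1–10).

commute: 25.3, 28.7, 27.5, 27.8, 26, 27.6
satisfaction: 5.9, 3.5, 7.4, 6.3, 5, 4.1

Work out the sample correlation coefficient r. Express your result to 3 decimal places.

-0.297

n = 6, Σx = 162.9, Σy = 32.2, Σx² = 4430.63, Σy² = 183.32, Σxy = 871.52
nΣxy − ΣxΣy = 5229.12 − 5245.38 = -16.26
nΣx² − (Σx)² = 26583.78 − 26536.41 = 47.37; nΣy² − (Σy)² = 1099.92 − 1036.84 = 63.08
r = -16.26 / √(47.37 × 63.08) = -16.26 / 54.6635 ≈ -0.297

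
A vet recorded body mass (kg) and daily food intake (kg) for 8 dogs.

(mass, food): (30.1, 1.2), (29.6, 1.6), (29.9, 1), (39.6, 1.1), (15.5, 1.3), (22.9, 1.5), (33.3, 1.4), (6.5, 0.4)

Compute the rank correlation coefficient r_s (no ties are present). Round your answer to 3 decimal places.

Rank mass: 6, 4, 5, 8, 2, 3, 7, 1
Rank food: 4, 8, 2, 3, 5, 7, 6, 1
d = rank(mass) − rank(food): 2, -4, 3, 5, -3, -4, 1, 0; Σd² = 80
ρ = 1 − 6Σd² / [n(n²−1)] = 1 − 6×80 / (8×63) = 1 − 480/504 ≈ 0.048

0.048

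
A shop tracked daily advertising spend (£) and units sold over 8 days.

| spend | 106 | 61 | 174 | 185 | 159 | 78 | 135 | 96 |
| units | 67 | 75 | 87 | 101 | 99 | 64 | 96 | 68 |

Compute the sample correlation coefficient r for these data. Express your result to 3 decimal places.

n = 8, Σx = 994, Σy = 657, Σx² = 138264, Σy² = 55621, Σxy = 85721
nΣxy − ΣxΣy = 685768 − 653058 = 32710
nΣx² − (Σx)² = 1106112 − 988036 = 118076; nΣy² − (Σy)² = 444968 − 431649 = 13319
r = 32710 / √(118076 × 13319) = 32710 / 39656.7049 ≈ 0.825

0.825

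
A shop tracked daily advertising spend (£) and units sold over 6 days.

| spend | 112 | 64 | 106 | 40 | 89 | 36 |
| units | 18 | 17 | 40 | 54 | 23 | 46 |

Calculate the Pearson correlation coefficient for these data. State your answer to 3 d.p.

n = 6, Σx = 447, Σy = 198, Σx² = 38693, Σy² = 7774, Σxy = 13207
nΣxy − ΣxΣy = 79242 − 88506 = -9264
nΣx² − (Σx)² = 232158 − 199809 = 32349; nΣy² − (Σy)² = 46644 − 39204 = 7440
r = -9264 / √(32349 × 7440) = -9264 / 15513.7539 ≈ -0.597

-0.597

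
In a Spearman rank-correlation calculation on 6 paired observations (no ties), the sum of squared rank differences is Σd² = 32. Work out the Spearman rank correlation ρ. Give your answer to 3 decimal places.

ρ = 1 − 6Σd² / [n(n²−1)] = 1 − 6×32 / (6×35)
  = 1 − 192/210 = 1 − 0.9143 ≈ 0.086

0.086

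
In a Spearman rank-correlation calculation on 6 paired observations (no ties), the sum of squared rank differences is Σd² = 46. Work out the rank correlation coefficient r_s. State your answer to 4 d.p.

-0.3143

ρ = 1 − 6Σd² / [n(n²−1)] = 1 − 6×46 / (6×35)
  = 1 − 276/210 = 1 − 1.31429 ≈ -0.3143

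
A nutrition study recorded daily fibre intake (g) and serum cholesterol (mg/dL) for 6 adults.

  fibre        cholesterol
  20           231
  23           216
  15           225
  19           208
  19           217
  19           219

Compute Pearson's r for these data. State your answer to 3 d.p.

-0.240

n = 6, Σx = 115, Σy = 1316, Σx² = 2237, Σy² = 288956, Σxy = 25199
nΣxy − ΣxΣy = 151194 − 151340 = -146
nΣx² − (Σx)² = 13422 − 13225 = 197; nΣy² − (Σy)² = 1733736 − 1731856 = 1880
r = -146 / √(197 × 1880) = -146 / 608.5721 ≈ -0.240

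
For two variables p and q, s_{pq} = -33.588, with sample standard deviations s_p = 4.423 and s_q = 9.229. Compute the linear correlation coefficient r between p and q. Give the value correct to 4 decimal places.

-0.8228

r = Cov(p,q) / (s_p · s_q) = -33.588 / (4.423 × 9.229)
  = -33.588 / 40.8199 ≈ -0.8228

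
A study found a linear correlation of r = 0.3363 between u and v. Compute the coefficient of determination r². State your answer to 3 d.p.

r² = (0.3363)² = 0.113

0.113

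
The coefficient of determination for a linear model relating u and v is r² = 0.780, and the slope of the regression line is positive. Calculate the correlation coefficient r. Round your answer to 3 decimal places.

0.883

|r| = √0.780 = 0.883
The association is positive, so r = 0.883.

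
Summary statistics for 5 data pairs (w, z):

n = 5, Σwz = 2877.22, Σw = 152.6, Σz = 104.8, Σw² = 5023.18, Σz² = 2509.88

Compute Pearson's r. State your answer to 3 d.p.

r = (nΣwz − ΣwΣz) / √[(nΣw² − (Σw)²)(nΣz² − (Σz)²)]
Numerator: 5×2877.22 − 152.6×104.8 = -1606.38
Denominator: √[(25115.9 − 23286.76)(12549.4 − 10983.04)] = √[1829.14 × 1566.36] = 1692.6582
r = -1606.38 / 1692.6582 ≈ -0.949

-0.949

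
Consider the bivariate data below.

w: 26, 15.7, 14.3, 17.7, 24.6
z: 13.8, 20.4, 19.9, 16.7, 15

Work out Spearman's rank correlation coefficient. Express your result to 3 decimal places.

-0.900

Rank w: 5, 2, 1, 3, 4
Rank z: 1, 5, 4, 3, 2
d = rank(w) − rank(z): 4, -3, -3, 0, 2; Σd² = 38
ρ = 1 − 6Σd² / [n(n²−1)] = 1 − 6×38 / (5×24) = 1 − 228/120 ≈ -0.900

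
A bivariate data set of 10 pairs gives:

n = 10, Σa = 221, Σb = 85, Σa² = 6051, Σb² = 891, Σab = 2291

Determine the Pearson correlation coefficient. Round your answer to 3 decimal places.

0.930

r = (nΣab − ΣaΣb) / √[(nΣa² − (Σa)²)(nΣb² − (Σb)²)]
Numerator: 10×2291 − 221×85 = 4125
Denominator: √[(60510 − 48841)(8910 − 7225)] = √[11669 × 1685] = 4434.2153
r = 4125 / 4434.2153 ≈ 0.930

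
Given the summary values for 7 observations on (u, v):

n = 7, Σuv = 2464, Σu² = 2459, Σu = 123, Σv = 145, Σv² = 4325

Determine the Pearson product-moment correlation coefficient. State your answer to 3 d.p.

-0.134

r = (nΣuv − ΣuΣv) / √[(nΣu² − (Σu)²)(nΣv² − (Σv)²)]
Numerator: 7×2464 − 123×145 = -587
Denominator: √[(17213 − 15129)(30275 − 21025)] = √[2084 × 9250] = 4390.5581
r = -587 / 4390.5581 ≈ -0.134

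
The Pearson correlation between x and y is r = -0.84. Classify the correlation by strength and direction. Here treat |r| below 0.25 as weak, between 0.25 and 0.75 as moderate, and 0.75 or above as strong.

r = -0.84 < 0 so the relationship is negative.
|r| = 0.84, which falls in the strong range.

strong negative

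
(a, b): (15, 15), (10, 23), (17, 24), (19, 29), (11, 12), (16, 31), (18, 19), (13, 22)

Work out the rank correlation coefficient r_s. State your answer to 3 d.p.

Rank a: 4, 1, 6, 8, 2, 5, 7, 3
Rank b: 2, 5, 6, 7, 1, 8, 3, 4
d = rank(a) − rank(b): 2, -4, 0, 1, 1, -3, 4, -1; Σd² = 48
ρ = 1 − 6Σd² / [n(n²−1)] = 1 − 6×48 / (8×63) = 1 − 288/504 ≈ 0.429

0.429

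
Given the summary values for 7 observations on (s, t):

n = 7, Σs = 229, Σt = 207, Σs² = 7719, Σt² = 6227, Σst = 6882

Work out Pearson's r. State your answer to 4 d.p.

0.7103

r = (nΣst − ΣsΣt) / √[(nΣs² − (Σs)²)(nΣt² − (Σt)²)]
Numerator: 7×6882 − 229×207 = 771
Denominator: √[(54033 − 52441)(43589 − 42849)] = √[1592 × 740] = 1085.3939
r = 771 / 1085.3939 ≈ 0.7103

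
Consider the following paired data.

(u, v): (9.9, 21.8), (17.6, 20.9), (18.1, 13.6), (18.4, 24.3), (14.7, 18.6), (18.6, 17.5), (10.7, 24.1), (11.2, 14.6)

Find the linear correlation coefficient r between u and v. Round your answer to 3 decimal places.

n = 8, Σu = 119.2, Σv = 155.4, Σu² = 1875.92, Σv² = 3133.68, Σuv = 2297.25
nΣuv − ΣuΣv = 18378 − 18523.68 = -145.68
nΣu² − (Σu)² = 15007.36 − 14208.64 = 798.72; nΣv² − (Σv)² = 25069.44 − 24149.16 = 920.28
r = -145.68 / √(798.72 × 920.28) = -145.68 / 857.3483 ≈ -0.170

-0.170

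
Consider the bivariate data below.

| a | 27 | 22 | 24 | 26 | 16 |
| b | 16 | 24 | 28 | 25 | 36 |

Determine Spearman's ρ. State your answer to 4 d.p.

Rank a: 5, 2, 3, 4, 1
Rank b: 1, 2, 4, 3, 5
d = rank(a) − rank(b): 4, 0, -1, 1, -4; Σd² = 34
ρ = 1 − 6Σd² / [n(n²−1)] = 1 − 6×34 / (5×24) = 1 − 204/120 ≈ -0.7000

-0.7000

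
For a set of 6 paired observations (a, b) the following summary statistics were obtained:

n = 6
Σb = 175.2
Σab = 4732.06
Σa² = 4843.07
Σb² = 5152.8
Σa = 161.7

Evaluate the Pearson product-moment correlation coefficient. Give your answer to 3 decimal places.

r = (nΣab − ΣaΣb) / √[(nΣa² − (Σa)²)(nΣb² − (Σb)²)]
Numerator: 6×4732.06 − 161.7×175.2 = 62.52
Denominator: √[(29058.42 − 26146.89)(30916.8 − 30695.04)] = √[2911.53 × 221.76] = 803.5303
r = 62.52 / 803.5303 ≈ 0.078

0.078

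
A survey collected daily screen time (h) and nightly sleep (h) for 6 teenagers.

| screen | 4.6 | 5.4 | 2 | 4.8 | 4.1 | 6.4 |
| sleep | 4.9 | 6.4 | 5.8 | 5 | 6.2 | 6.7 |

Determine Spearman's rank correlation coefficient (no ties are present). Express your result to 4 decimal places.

0.5429

Rank screen: 3, 5, 1, 4, 2, 6
Rank sleep: 1, 5, 3, 2, 4, 6
d = rank(screen) − rank(sleep): 2, 0, -2, 2, -2, 0; Σd² = 16
ρ = 1 − 6Σd² / [n(n²−1)] = 1 − 6×16 / (6×35) = 1 − 96/210 ≈ 0.5429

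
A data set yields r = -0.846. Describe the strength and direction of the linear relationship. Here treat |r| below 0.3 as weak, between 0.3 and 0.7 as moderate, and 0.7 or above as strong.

strong negative

r = -0.846 < 0 so the relationship is negative.
|r| = 0.846, which falls in the strong range.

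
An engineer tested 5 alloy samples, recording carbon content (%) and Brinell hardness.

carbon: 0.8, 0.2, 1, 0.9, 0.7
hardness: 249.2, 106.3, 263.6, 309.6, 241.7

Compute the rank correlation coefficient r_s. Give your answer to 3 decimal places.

0.900

Rank carbon: 3, 1, 5, 4, 2
Rank hardness: 3, 1, 4, 5, 2
d = rank(carbon) − rank(hardness): 0, 0, 1, -1, 0; Σd² = 2
ρ = 1 − 6Σd² / [n(n²−1)] = 1 − 6×2 / (5×24) = 1 − 12/120 ≈ 0.900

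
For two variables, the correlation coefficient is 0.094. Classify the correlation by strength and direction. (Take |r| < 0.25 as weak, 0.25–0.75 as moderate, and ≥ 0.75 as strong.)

weak positive

r = 0.094 > 0 so the relationship is positive.
|r| = 0.094, which falls in the weak range.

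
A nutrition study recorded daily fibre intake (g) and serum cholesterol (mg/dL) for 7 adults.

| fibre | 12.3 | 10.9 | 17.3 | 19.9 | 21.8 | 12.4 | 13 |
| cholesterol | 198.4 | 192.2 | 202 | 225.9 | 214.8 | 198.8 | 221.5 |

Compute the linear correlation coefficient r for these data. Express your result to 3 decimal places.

n = 7, Σx = 107.6, Σy = 1453.6, Σx² = 1763.4, Σy² = 302860.94, Σxy = 22552.57
nΣxy − ΣxΣy = 157867.99 − 156407.36 = 1460.63
nΣx² − (Σx)² = 12343.8 − 11577.76 = 766.04; nΣy² − (Σy)² = 2120026.58 − 2112952.96 = 7073.62
r = 1460.63 / √(766.04 × 7073.62) = 1460.63 / 2327.8049 ≈ 0.627

0.627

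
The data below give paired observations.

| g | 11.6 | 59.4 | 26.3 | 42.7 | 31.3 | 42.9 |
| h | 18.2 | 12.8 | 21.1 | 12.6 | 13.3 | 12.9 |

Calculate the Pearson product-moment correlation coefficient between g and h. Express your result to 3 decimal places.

-0.711

n = 6, Σg = 214.2, Σh = 90.9, Σg² = 8998, Σh² = 1442.35, Σgh = 3034.09
nΣgh − ΣgΣh = 18204.54 − 19470.78 = -1266.24
nΣg² − (Σg)² = 53988 − 45881.64 = 8106.36; nΣh² − (Σh)² = 8654.1 − 8262.81 = 391.29
r = -1266.24 / √(8106.36 × 391.29) = -1266.24 / 1780.9934 ≈ -0.711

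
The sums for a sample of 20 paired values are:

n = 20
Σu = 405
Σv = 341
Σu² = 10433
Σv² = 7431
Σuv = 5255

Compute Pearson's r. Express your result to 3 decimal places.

r = (nΣuv − ΣuΣv) / √[(nΣu² − (Σu)²)(nΣv² − (Σv)²)]
Numerator: 20×5255 − 405×341 = -33005
Denominator: √[(208660 − 164025)(148620 − 116281)] = √[44635 × 32339] = 37992.7791
r = -33005 / 37992.7791 ≈ -0.869

-0.869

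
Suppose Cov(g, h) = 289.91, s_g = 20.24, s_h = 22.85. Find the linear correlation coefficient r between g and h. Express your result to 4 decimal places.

0.6269

r = Cov(g,h) / (s_g · s_h) = 289.91 / (20.24 × 22.85)
  = 289.91 / 462.4840 ≈ 0.6269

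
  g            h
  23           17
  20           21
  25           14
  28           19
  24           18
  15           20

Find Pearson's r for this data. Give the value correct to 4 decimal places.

-0.4916

n = 6, Σg = 135, Σh = 109, Σg² = 3139, Σh² = 2011, Σgh = 2425
nΣgh − ΣgΣh = 14550 − 14715 = -165
nΣg² − (Σg)² = 18834 − 18225 = 609; nΣh² − (Σh)² = 12066 − 11881 = 185
r = -165 / √(609 × 185) = -165 / 335.6561 ≈ -0.4916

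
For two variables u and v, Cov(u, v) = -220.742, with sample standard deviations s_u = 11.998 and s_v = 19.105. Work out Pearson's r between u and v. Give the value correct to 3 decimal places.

-0.963

r = Cov(u,v) / (s_u · s_v) = -220.742 / (11.998 × 19.105)
  = -220.742 / 229.2218 ≈ -0.963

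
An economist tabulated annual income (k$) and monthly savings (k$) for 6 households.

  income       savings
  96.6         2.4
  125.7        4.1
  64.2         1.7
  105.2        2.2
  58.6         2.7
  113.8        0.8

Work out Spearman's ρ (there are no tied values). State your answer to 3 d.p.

Rank income: 3, 6, 2, 4, 1, 5
Rank savings: 4, 6, 2, 3, 5, 1
d = rank(income) − rank(savings): -1, 0, 0, 1, -4, 4; Σd² = 34
ρ = 1 − 6Σd² / [n(n²−1)] = 1 − 6×34 / (6×35) = 1 − 204/210 ≈ 0.029

0.029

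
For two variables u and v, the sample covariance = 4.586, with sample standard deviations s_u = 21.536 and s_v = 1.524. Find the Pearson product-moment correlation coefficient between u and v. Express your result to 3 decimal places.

r = Cov(u,v) / (s_u · s_v) = 4.586 / (21.536 × 1.524)
  = 4.586 / 32.8209 ≈ 0.140

0.140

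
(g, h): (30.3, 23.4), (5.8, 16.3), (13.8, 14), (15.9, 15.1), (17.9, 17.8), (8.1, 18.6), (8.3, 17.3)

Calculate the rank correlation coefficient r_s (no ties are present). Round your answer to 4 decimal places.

Rank g: 7, 1, 4, 5, 6, 2, 3
Rank h: 7, 3, 1, 2, 5, 6, 4
d = rank(g) − rank(h): 0, -2, 3, 3, 1, -4, -1; Σd² = 40
ρ = 1 − 6Σd² / [n(n²−1)] = 1 − 6×40 / (7×48) = 1 − 240/336 ≈ 0.2857

0.2857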